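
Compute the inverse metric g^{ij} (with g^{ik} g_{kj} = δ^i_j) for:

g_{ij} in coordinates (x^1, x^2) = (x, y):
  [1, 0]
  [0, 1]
The metric is diagonal, so g^{ij} is diagonal with entries 1/g_{ii}: diag(1, 1).
g^{ij}:
  [1, 0]
  [0, 1]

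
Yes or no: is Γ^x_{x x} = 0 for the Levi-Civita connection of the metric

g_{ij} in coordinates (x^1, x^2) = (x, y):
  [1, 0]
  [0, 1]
Γ^x_{x x} = (1/2) g^{xx} (∂_x g_{xx} + ∂_x g_{xx} - ∂_x g_{xx}) = (1/2)(1)((0) + (0) - (0)) = 0
This equals the proposed value 0.
Yes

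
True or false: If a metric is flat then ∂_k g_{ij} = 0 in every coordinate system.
Flatness means R^i_{jkl} = 0; the components can still vary, e.g. the flat plane in polar coordinates has g_{θθ} = r^2.
False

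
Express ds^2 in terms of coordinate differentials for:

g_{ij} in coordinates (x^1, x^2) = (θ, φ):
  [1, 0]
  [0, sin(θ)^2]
ds^2 = g_{ij} dx^i dx^j; only the non-zero components contribute.
ds^2 = dθ^2 + sin(θ)^2 dφ^2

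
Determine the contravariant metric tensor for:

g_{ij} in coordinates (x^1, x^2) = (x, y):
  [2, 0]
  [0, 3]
The metric is diagonal, so g^{ij} is diagonal with entries 1/g_{ii}: diag(1/2, 1/3).
g^{ij}:
  [1/2, 0]
  [0, 1/3]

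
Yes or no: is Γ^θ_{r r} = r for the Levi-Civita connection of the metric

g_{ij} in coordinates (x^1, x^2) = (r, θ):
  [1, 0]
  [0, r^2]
Γ^θ_{r r} = (1/2) g^{θθ} (∂_r g_{θr} + ∂_r g_{θr} - ∂_θ g_{rr}) = (1/2)(1/r^2)((0) + (0) - (0)) = 0
This differs from the proposed value r.
No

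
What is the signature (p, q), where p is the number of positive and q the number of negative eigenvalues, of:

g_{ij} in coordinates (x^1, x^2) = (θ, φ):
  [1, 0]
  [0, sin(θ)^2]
The metric is diagonal, so its eigenvalues are the diagonal entries: 1, sin(θ)^2 (at a generic point, where coordinate-dependent entries are positive).
2 positive, 0 negative.
(2, 0) - Riemannian (positive definite)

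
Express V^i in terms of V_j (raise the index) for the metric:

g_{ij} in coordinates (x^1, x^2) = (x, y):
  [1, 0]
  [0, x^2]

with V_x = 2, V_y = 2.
Inverse metric (diagonal): g^{xx} = 1, g^{yy} = 1/x^2
V^i = g^{ij} V_j:
V^x = (1)(2) + (0)(2) = 2
V^y = (0)(2) + (1/x^2)(2) = 2/x^2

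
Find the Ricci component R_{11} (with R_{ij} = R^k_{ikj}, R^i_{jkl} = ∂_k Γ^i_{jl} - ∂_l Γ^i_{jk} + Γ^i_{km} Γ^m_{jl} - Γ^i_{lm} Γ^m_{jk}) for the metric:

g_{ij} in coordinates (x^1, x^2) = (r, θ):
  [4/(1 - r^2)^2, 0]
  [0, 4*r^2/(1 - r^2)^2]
Non-zero Christoffel symbols (Γ^k_{ij} = Γ^k_{ji}):
Γ^r_{r r} = 2*r/(1 - r^2)
Γ^r_{θ θ} = (r^3 + r)/(r^2 - 1)
Γ^θ_{r θ} = (-r^2 - 1)/(r^3 - r)
R^r_{r r r} = 0 (a repeated index in an antisymmetric pair)
R^θ_{r θ r} = ∂_θ Γ^θ_{r r} - ∂_r Γ^θ_{r θ} + Γ^θ_{θ m} Γ^m_{r r} - Γ^θ_{r m} Γ^m_{r θ}
  = (0) - ((r^4 + 4*r^2 - 1)/(r^3 - r)^2) + (2*(r^2 + 1)/(r^2 - 1)^2) - ((r^2 + 1)^2/(r^3 - r)^2) = -4/(r^2 - 1)^2
R_{rr} = R^r_{r r r} + R^θ_{r θ r} = (0) + (-4/(r^2 - 1)^2) = -4/(r^2 - 1)^2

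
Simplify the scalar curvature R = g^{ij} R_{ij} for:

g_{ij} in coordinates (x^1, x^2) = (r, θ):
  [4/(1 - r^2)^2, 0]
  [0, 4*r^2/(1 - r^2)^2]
Non-zero Christoffel symbols (Γ^k_{ij} = Γ^k_{ji}):
Γ^r_{r r} = 2*r/(1 - r^2)
Γ^r_{θ θ} = (r^3 + r)/(r^2 - 1)
Γ^θ_{r θ} = (-r^2 - 1)/(r^3 - r)
Ricci tensor (R_{ij} = R^k_{ikj}): R_{rr} = -4/(r^2 - 1)^2, R_{rθ} = 0, R_{θθ} = -4*r^2/(r^2 - 1)^2
Inverse metric: g^{rr} = (1 - r^2)^2/4, g^{θθ} = (1 - r^2)^2/(4*r^2)
R = g^{ij} R_{ij} = ((1 - r^2)^2/4)(-4/(r^2 - 1)^2) + ((1 - r^2)^2/(4*r^2))(-4*r^2/(r^2 - 1)^2) = -2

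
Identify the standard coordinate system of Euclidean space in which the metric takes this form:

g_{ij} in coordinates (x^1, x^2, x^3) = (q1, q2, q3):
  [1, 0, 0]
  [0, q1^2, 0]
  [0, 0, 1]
The line element ds^2 = dq1^2 + q1^2 dq2^2 + dq3^2 is dr^2 + r^2 dθ^2 + dz^2 with q1 = r, q2 = θ, q3 = z.
cylindrical coordinates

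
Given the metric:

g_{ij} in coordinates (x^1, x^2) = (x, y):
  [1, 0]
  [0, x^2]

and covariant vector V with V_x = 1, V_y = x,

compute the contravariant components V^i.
Inverse metric (diagonal): g^{xx} = 1, g^{yy} = 1/x^2
V^i = g^{ij} V_j:
V^x = (1)(1) + (0)(x) = 1
V^y = (0)(1) + (1/x^2)(x) = 1/x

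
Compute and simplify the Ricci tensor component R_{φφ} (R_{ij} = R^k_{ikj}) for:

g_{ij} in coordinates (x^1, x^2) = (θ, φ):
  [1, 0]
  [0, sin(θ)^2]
Non-zero Christoffel symbols (Γ^k_{ij} = Γ^k_{ji}):
Γ^θ_{φ φ} = -sin(2*θ)/2
Γ^φ_{θ φ} = 1/tan(θ)
R^θ_{φ θ φ} = ∂_θ Γ^θ_{φ φ} - ∂_φ Γ^θ_{φ θ} + Γ^θ_{θ m} Γ^m_{φ φ} - Γ^θ_{φ m} Γ^m_{φ θ}
  = (-cos(2*θ)) - (0) + (0) - (-cos(θ)^2) = sin(θ)^2
R^φ_{φ φ φ} = 0 (a repeated index in an antisymmetric pair)
R_{φφ} = R^θ_{φ θ φ} + R^φ_{φ φ φ} = (sin(θ)^2) + (0) = sin(θ)^2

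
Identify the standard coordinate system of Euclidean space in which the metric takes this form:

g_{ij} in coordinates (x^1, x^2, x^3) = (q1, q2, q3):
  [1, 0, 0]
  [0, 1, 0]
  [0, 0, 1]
All components are constant and the metric is the identity, i.e. orthonormal rectilinear coordinates.
Cartesian (3D) coordinates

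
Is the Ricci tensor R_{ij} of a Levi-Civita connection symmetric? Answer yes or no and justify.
R_{ij} = R^k_{ikj}; the pair symmetry R_{kilj} = R_{ljki} gives R_{ij} = R_{ji}.
Yes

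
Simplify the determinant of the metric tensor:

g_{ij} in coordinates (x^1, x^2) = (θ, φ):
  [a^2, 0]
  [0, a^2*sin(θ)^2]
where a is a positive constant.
For a 2×2 metric: det(g) = g_{11}·g_{22} - g_{12}·g_{21}
= (a^2)·(a^2*sin(θ)^2) - (0)·(0)
= a^4*sin(θ)^2 - 0
det(g) = a^4*sin(θ)^2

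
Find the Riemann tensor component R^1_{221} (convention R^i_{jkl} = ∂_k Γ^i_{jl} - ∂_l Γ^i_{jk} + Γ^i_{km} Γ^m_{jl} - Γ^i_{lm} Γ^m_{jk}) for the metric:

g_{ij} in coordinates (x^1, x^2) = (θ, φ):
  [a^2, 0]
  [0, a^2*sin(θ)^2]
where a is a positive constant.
Non-zero Christoffel symbols (Γ^k_{ij} = Γ^k_{ji}):
Γ^θ_{φ φ} = -sin(2*θ)/2
Γ^φ_{θ φ} = 1/tan(θ)
R^θ_{φ φ θ} = ∂_φ Γ^θ_{φ θ} - ∂_θ Γ^θ_{φ φ} + Γ^θ_{φ m} Γ^m_{φ θ} - Γ^θ_{θ m} Γ^m_{φ φ}
  = (0) - (-cos(2*θ)) + (-cos(θ)^2) - (0) = -sin(θ)^2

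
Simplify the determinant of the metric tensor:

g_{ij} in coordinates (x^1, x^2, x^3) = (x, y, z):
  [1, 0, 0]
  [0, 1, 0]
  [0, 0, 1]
Diagonal metric: det(g) = g_{11}·g_{22}·g_{33}
= (1)·(1)·(1)
det(g) = 1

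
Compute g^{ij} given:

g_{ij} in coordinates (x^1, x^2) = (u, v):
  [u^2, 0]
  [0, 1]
The metric is diagonal, so g^{ij} is diagonal with entries 1/g_{ii}: diag(1/(u^2), 1).
g^{ij}:
  [1/u^2, 0]
  [0, 1]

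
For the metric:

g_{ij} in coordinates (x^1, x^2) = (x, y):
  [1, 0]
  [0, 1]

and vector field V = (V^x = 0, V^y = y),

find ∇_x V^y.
All Christoffel symbols are zero.
∇_x V^y = ∂_x V^y + Γ^y_{x j} V^j
  = (0) + (0)(0) + (0)(y)
  = 0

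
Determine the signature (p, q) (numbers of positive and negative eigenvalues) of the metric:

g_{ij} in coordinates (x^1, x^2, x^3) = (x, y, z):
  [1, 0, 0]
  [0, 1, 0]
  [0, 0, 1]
The metric is diagonal, so its eigenvalues are the diagonal entries: 1, 1, 1 (at a generic point, where coordinate-dependent entries are positive).
3 positive, 0 negative.
(3, 0) - Riemannian (positive definite)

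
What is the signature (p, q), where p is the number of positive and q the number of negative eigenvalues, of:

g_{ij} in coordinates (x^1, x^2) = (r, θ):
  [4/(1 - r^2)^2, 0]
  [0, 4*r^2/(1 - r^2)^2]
The metric is diagonal, so its eigenvalues are the diagonal entries: 4/(1 - r^2)^2, 4*r^2/(1 - r^2)^2 (at a generic point, where coordinate-dependent entries are positive).
2 positive, 0 negative.
(2, 0) - Riemannian (positive definite)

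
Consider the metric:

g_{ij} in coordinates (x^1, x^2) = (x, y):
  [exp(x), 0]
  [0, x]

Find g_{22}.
With x^1 = x, x^2 = y, g_{22} = g_{yy} is the row-2, column-2 entry of the matrix.
g_{22} = x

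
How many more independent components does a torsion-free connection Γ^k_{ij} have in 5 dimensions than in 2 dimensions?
Independent components in n dimensions: n × n(n+1)/2 = n^2(n+1)/2.
5D: 5 × 15 = 75
2D: 2 × 3 = 6
Difference = 75 - 6 = 69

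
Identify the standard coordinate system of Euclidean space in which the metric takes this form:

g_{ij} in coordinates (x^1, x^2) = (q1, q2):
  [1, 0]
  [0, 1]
All components are constant and the metric is the identity, i.e. orthonormal rectilinear coordinates.
Cartesian (2D) coordinates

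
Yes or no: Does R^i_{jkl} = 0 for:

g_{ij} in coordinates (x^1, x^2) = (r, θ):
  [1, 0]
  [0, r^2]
Non-zero Christoffel symbols:
Γ^r_{θ θ} = -r
Γ^θ_{r θ} = 1/r
Ricci tensor: R_{rr} = 0, R_{rθ} = 0, R_{θθ} = 0
All R_{ij} vanish; in 2 dimensions the Riemann tensor is fully determined by the Ricci tensor, so R^i_{jkl} = 0: the metric is flat (curvilinear coordinates on flat space).
Yes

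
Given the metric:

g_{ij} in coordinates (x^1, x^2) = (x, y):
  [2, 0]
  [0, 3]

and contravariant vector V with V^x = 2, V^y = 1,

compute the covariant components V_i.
V_i = g_{ij} V^j:
V_x = (2)(2) + (0)(1) = 4
V_y = (0)(2) + (3)(1) = 3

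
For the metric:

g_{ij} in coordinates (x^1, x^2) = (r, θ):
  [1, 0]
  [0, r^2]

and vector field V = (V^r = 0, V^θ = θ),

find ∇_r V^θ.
Non-zero Christoffel symbols:
Γ^r_{θ θ} = -r
Γ^θ_{r θ} = 1/r
∇_r V^θ = ∂_r V^θ + Γ^θ_{r j} V^j
  = (0) + (0)(0) + (1/r)(θ)
  = θ/r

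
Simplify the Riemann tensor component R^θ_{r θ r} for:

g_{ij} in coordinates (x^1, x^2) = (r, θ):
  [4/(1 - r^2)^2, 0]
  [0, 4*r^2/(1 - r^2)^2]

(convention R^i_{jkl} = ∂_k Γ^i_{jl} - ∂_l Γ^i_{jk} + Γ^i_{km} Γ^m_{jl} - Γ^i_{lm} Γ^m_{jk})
Non-zero Christoffel symbols (Γ^k_{ij} = Γ^k_{ji}):
Γ^r_{r r} = 2*r/(1 - r^2)
Γ^r_{θ θ} = (r^3 + r)/(r^2 - 1)
Γ^θ_{r θ} = (-r^2 - 1)/(r^3 - r)
R^θ_{r θ r} = ∂_θ Γ^θ_{r r} - ∂_r Γ^θ_{r θ} + Γ^θ_{θ m} Γ^m_{r r} - Γ^θ_{r m} Γ^m_{r θ}
  = (0) - ((r^4 + 4*r^2 - 1)/(r^3 - r)^2) + (2*(r^2 + 1)/(r^2 - 1)^2) - ((r^2 + 1)^2/(r^3 - r)^2) = -4/(r^2 - 1)^2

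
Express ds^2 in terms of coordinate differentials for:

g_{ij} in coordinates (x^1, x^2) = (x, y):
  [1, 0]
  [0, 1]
ds^2 = g_{ij} dx^i dx^j; only the non-zero components contribute.
ds^2 = dx^2 + dy^2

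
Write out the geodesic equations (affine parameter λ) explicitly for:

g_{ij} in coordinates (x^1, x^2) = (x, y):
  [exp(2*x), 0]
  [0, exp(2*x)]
Geodesic equation: d^2x^k/dλ^2 + Γ^k_{ij} (dx^i/dλ)(dx^j/dλ) = 0.
Non-zero Christoffel symbols:
Γ^x_{x x} = 1
Γ^x_{y y} = -1
Γ^y_{x y} = 1
Substituting (the symmetric pair Γ^k_{ij}, Γ^k_{ji} combines into a factor 2):
d^2x/dλ^2 + (dx/dλ)^2 - (dy/dλ)^2 = 0
d^2y/dλ^2 + 2 (dx/dλ)(dy/dλ) = 0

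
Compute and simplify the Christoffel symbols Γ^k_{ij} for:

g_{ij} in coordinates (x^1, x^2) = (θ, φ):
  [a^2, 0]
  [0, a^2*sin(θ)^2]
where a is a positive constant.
Using Γ^k_{ij} = (1/2) g^{km} (∂_i g_{mj} + ∂_j g_{mi} - ∂_m g_{ij}); the metric is diagonal, so only the m = k term contributes.
Non-zero symbols (using the symmetry Γ^k_{ij} = Γ^k_{ji}):
Γ^θ_{φ φ} = (1/2) g^{θθ} (∂_φ g_{θφ} + ∂_φ g_{θφ} - ∂_θ g_{φφ}) = (1/2)(1/a^2)((0) + (0) - (a^2*sin(2*θ))) = -sin(2*θ)/2
Γ^φ_{θ φ} = (1/2) g^{φφ} (∂_θ g_{φφ} + ∂_φ g_{φθ} - ∂_φ g_{θφ}) = (1/2)(1/(a^2*sin(θ)^2))((a^2*sin(2*θ)) + (0) - (0)) = 1/tan(θ)
All other Christoffel symbols are zero.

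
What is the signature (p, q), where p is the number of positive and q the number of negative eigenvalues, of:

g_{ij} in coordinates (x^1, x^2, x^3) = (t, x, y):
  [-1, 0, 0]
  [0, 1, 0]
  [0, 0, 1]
The metric is diagonal, so its eigenvalues are the diagonal entries: -1, 1, 1 (at a generic point, where coordinate-dependent entries are positive).
2 positive, 1 negative.
(2, 1) - Lorentzian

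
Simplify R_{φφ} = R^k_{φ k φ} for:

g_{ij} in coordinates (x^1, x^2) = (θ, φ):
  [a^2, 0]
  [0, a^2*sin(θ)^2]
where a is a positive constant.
Non-zero Christoffel symbols (Γ^k_{ij} = Γ^k_{ji}):
Γ^θ_{φ φ} = -sin(2*θ)/2
Γ^φ_{θ φ} = 1/tan(θ)
R^θ_{φ θ φ} = ∂_θ Γ^θ_{φ φ} - ∂_φ Γ^θ_{φ θ} + Γ^θ_{θ m} Γ^m_{φ φ} - Γ^θ_{φ m} Γ^m_{φ θ}
  = (-cos(2*θ)) - (0) + (0) - (-cos(θ)^2) = sin(θ)^2
R^φ_{φ φ φ} = 0 (a repeated index in an antisymmetric pair)
R_{φφ} = R^θ_{φ θ φ} + R^φ_{φ φ φ} = (sin(θ)^2) + (0) = sin(θ)^2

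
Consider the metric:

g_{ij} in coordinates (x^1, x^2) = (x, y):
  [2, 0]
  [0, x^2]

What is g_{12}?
With x^1 = x, x^2 = y, g_{12} = g_{xy} is the row-1, column-2 entry of the matrix.
g_{12} = 0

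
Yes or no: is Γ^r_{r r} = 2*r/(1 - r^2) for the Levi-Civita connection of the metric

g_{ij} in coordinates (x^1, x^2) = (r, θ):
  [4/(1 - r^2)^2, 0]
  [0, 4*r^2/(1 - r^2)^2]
Γ^r_{r r} = (1/2) g^{rr} (∂_r g_{rr} + ∂_r g_{rr} - ∂_r g_{rr}) = (1/2)((1 - r^2)^2/4)((16*r/(1 - r^2)^3) + (16*r/(1 - r^2)^3) - (16*r/(1 - r^2)^3)) = 2*r/(1 - r^2)
This equals the proposed value 2*r/(1 - r^2).
Yes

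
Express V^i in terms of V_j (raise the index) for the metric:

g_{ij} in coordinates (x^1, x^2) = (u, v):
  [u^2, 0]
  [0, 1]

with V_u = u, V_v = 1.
Inverse metric (diagonal): g^{uu} = 1/u^2, g^{vv} = 1
V^i = g^{ij} V_j:
V^u = (1/u^2)(u) + (0)(1) = 1/u
V^v = (0)(u) + (1)(1) = 1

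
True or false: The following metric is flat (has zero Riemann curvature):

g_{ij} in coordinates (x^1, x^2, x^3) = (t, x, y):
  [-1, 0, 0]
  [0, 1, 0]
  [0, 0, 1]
All metric components are constant, so every Christoffel symbol vanishes and R^i_{jkl} = 0.
True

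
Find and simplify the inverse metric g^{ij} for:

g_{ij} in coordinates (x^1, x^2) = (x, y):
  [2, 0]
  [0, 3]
The metric is diagonal, so g^{ij} is diagonal with entries 1/g_{ii}: diag(1/2, 1/3).
g^{ij}:
  [1/2, 0]
  [0, 1/3]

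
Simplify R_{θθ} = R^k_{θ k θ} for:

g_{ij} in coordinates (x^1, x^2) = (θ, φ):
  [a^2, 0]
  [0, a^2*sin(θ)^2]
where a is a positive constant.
Non-zero Christoffel symbols (Γ^k_{ij} = Γ^k_{ji}):
Γ^θ_{φ φ} = -sin(2*θ)/2
Γ^φ_{θ φ} = 1/tan(θ)
R^θ_{θ θ θ} = 0 (a repeated index in an antisymmetric pair)
R^φ_{θ φ θ} = ∂_φ Γ^φ_{θ θ} - ∂_θ Γ^φ_{θ φ} + Γ^φ_{φ m} Γ^m_{θ θ} - Γ^φ_{θ m} Γ^m_{θ φ}
  = (0) - (-1/sin(θ)^2) + (0) - (1/tan(θ)^2) = 1
R_{θθ} = R^θ_{θ θ θ} + R^φ_{θ φ θ} = (0) + (1) = 1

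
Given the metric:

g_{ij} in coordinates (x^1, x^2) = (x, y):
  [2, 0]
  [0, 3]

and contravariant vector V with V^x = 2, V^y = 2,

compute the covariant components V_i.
V_i = g_{ij} V^j:
V_x = (2)(2) + (0)(2) = 4
V_y = (0)(2) + (3)(2) = 6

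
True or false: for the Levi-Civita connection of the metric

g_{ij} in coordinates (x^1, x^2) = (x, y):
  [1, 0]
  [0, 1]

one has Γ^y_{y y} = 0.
Γ^y_{y y} = (1/2) g^{yy} (∂_y g_{yy} + ∂_y g_{yy} - ∂_y g_{yy}) = (1/2)(1)((0) + (0) - (0)) = 0
This equals the proposed value 0.
True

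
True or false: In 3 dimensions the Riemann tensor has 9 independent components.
n^2(n^2-1)/12 = 9·8/12 = 6 independent components for n = 3.
False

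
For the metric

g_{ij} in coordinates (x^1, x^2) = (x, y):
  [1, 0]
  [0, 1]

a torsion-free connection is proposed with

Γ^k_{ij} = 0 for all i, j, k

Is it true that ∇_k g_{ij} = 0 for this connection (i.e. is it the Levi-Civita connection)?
Using ∇_k g_{ij} = ∂_k g_{ij} - Γ^m_{ki} g_{mj} - Γ^m_{kj} g_{im}:
e.g. ∇_y g_{xy} = (0) - (0) - (0) = 0
Every component ∇_k g_{ij} vanishes: the connection is metric compatible.
Yes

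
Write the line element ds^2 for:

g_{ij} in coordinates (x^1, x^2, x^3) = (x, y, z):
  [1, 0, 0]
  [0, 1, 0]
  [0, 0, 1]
ds^2 = g_{ij} dx^i dx^j; only the non-zero components contribute.
ds^2 = dx^2 + dy^2 + dz^2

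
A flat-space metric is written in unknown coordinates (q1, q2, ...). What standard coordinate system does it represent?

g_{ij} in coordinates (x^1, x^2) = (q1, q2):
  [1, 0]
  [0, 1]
All components are constant and the metric is the identity, i.e. orthonormal rectilinear coordinates.
Cartesian (2D) coordinates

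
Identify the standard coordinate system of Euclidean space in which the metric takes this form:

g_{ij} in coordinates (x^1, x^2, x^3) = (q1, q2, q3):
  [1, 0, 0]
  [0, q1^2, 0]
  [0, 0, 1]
The line element ds^2 = dq1^2 + q1^2 dq2^2 + dq3^2 is dr^2 + r^2 dθ^2 + dz^2 with q1 = r, q2 = θ, q3 = z.
cylindrical coordinates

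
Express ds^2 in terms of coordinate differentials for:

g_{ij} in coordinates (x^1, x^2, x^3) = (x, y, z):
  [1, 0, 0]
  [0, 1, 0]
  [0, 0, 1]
ds^2 = g_{ij} dx^i dx^j; only the non-zero components contribute.
ds^2 = dx^2 + dy^2 + dz^2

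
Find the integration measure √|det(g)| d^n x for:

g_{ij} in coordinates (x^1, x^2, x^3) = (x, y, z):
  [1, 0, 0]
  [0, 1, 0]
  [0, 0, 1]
det(g) = 1
√|det(g)| = 1
Volume element: dV = 1 dx dy dz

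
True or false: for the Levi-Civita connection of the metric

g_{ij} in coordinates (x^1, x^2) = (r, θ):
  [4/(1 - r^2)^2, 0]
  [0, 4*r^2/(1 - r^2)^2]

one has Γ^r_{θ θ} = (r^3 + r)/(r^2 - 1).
Γ^r_{θ θ} = (1/2) g^{rr} (∂_θ g_{rθ} + ∂_θ g_{rθ} - ∂_r g_{θθ}) = (1/2)((1 - r^2)^2/4)((0) + (0) - (-8*(r^3 + r)/(r^2 - 1)^3)) = (r^3 + r)/(r^2 - 1)
This equals the proposed value (r^3 + r)/(r^2 - 1).
True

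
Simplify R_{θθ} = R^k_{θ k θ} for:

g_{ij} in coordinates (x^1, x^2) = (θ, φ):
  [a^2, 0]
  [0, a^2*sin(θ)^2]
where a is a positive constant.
Non-zero Christoffel symbols (Γ^k_{ij} = Γ^k_{ji}):
Γ^θ_{φ φ} = -sin(2*θ)/2
Γ^φ_{θ φ} = 1/tan(θ)
R^θ_{θ θ θ} = 0 (a repeated index in an antisymmetric pair)
R^φ_{θ φ θ} = ∂_φ Γ^φ_{θ θ} - ∂_θ Γ^φ_{θ φ} + Γ^φ_{φ m} Γ^m_{θ θ} - Γ^φ_{θ m} Γ^m_{θ φ}
  = (0) - (-1/sin(θ)^2) + (0) - (1/tan(θ)^2) = 1
R_{θθ} = R^θ_{θ θ θ} + R^φ_{θ φ θ} = (0) + (1) = 1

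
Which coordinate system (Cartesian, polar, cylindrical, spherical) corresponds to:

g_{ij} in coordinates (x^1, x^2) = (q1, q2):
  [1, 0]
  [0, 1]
All components are constant and the metric is the identity, i.e. orthonormal rectilinear coordinates.
Cartesian (2D) coordinates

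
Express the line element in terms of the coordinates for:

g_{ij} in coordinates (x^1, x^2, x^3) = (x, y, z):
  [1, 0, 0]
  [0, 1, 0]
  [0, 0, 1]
ds^2 = g_{ij} dx^i dx^j; only the non-zero components contribute.
ds^2 = dx^2 + dy^2 + dz^2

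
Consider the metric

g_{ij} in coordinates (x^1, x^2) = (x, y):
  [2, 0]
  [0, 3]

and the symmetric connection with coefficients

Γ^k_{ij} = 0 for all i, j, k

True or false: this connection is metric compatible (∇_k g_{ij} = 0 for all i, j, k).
Using ∇_k g_{ij} = ∂_k g_{ij} - Γ^m_{ki} g_{mj} - Γ^m_{kj} g_{im}:
e.g. ∇_x g_{xy} = (0) - (0) - (0) = 0
Every component ∇_k g_{ij} vanishes: the connection is metric compatible.
True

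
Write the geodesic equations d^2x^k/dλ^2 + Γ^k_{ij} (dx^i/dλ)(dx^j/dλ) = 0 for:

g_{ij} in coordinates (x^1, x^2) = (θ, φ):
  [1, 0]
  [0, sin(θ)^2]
Geodesic equation: d^2x^k/dλ^2 + Γ^k_{ij} (dx^i/dλ)(dx^j/dλ) = 0.
Non-zero Christoffel symbols:
Γ^θ_{φ φ} = -sin(2*θ)/2
Γ^φ_{θ φ} = 1/tan(θ)
Substituting (the symmetric pair Γ^k_{ij}, Γ^k_{ji} combines into a factor 2):
d^2θ/dλ^2 - (sin(2*θ)/2) (dφ/dλ)^2 = 0
d^2φ/dλ^2 + (2/tan(θ)) (dθ/dλ)(dφ/dλ) = 0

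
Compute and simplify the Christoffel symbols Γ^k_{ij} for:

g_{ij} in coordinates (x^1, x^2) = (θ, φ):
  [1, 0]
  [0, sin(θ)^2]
Using Γ^k_{ij} = (1/2) g^{km} (∂_i g_{mj} + ∂_j g_{mi} - ∂_m g_{ij}); the metric is diagonal, so only the m = k term contributes.
Non-zero symbols (using the symmetry Γ^k_{ij} = Γ^k_{ji}):
Γ^θ_{φ φ} = (1/2) g^{θθ} (∂_φ g_{θφ} + ∂_φ g_{θφ} - ∂_θ g_{φφ}) = (1/2)(1)((0) + (0) - (sin(2*θ))) = -sin(2*θ)/2
Γ^φ_{θ φ} = (1/2) g^{φφ} (∂_θ g_{φφ} + ∂_φ g_{φθ} - ∂_φ g_{θφ}) = (1/2)(1/sin(θ)^2)((sin(2*θ)) + (0) - (0)) = 1/tan(θ)
All other Christoffel symbols are zero.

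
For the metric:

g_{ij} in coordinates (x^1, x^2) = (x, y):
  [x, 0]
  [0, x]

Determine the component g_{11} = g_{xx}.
With x^1 = x, x^2 = y, g_{11} = g_{xx} is the row-1, column-1 entry of the matrix.
g_{11} = x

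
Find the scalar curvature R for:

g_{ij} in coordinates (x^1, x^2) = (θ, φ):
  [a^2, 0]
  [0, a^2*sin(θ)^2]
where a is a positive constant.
Non-zero Christoffel symbols (Γ^k_{ij} = Γ^k_{ji}):
Γ^θ_{φ φ} = -sin(2*θ)/2
Γ^φ_{θ φ} = 1/tan(θ)
Ricci tensor (R_{ij} = R^k_{ikj}): R_{θθ} = 1, R_{θφ} = 0, R_{φφ} = sin(θ)^2
Inverse metric: g^{θθ} = 1/a^2, g^{φφ} = 1/(a^2*sin(θ)^2)
R = g^{ij} R_{ij} = (1/a^2)(1) + (1/(a^2*sin(θ)^2))(sin(θ)^2) = 2/a^2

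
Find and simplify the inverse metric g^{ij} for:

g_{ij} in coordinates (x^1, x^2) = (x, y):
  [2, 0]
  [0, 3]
The metric is diagonal, so g^{ij} is diagonal with entries 1/g_{ii}: diag(1/2, 1/3).
g^{ij}:
  [1/2, 0]
  [0, 1/3]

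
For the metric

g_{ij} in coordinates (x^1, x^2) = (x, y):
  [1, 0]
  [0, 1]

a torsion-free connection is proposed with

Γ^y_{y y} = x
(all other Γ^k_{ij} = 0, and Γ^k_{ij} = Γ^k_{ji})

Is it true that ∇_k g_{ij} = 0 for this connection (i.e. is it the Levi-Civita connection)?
Using ∇_k g_{ij} = ∂_k g_{ij} - Γ^m_{ki} g_{mj} - Γ^m_{kj} g_{im}:
∇_y g_{yy} = (0) - (x) - (x) = -2*x ≠ 0
So the connection is not metric compatible (it is not the Levi-Civita connection).
No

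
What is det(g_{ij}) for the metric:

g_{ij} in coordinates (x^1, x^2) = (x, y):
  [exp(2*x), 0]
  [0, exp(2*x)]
For a 2×2 metric: det(g) = g_{11}·g_{22} - g_{12}·g_{21}
= (exp(2*x))·(exp(2*x)) - (0)·(0)
= exp(4*x) - 0
det(g) = exp(4*x)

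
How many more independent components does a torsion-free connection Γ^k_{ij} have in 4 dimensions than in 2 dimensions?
Independent components in n dimensions: n × n(n+1)/2 = n^2(n+1)/2.
4D: 4 × 10 = 40
2D: 2 × 3 = 6
Difference = 40 - 6 = 34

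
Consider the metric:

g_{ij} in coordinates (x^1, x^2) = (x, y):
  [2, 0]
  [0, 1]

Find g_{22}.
With x^1 = x, x^2 = y, g_{22} = g_{yy} is the row-2, column-2 entry of the matrix.
g_{22} = 1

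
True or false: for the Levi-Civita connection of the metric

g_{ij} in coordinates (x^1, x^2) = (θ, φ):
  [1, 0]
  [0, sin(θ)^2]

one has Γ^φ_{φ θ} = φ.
Γ^φ_{φ θ} = (1/2) g^{φφ} (∂_φ g_{φθ} + ∂_θ g_{φφ} - ∂_φ g_{φθ}) = (1/2)(1/sin(θ)^2)((0) + (sin(2*θ)) - (0)) = 1/tan(θ)
This differs from the proposed value φ.
False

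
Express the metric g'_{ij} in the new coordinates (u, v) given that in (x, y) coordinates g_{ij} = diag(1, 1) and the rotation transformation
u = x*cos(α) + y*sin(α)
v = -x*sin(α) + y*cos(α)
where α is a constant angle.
Invert the transformation: x = u*cos(α) - v*sin(α), y = u*sin(α) + v*cos(α)
g'_{ij} = (∂x^k/∂x'^i)(∂x^l/∂x'^j) g_{kl}; with g_{kl} = δ_{kl} this is Σ_k (∂x^k/∂x'^i)(∂x^k/∂x'^j).
Jacobian: ∂x/∂u = cos(α), ∂x/∂v = -sin(α), ∂y/∂u = sin(α), ∂y/∂v = cos(α)
g'_{uu} = (cos(α))(cos(α)) + (sin(α))(sin(α)) = 1
g'_{uv} = (cos(α))(-sin(α)) + (sin(α))(cos(α)) = 0
g'_{vv} = (-sin(α))(-sin(α)) + (cos(α))(cos(α)) = 1
g'_{ij} = diag(1, 1)
The Euclidean metric is invariant under rotations.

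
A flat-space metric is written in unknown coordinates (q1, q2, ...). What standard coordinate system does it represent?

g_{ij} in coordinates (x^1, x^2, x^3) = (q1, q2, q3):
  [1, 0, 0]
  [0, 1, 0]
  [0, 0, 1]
All components are constant and the metric is the identity, i.e. orthonormal rectilinear coordinates.
Cartesian (3D) coordinates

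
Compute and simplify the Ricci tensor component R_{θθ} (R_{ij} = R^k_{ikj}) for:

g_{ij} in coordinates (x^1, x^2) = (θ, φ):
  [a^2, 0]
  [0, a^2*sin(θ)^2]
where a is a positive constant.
Non-zero Christoffel symbols (Γ^k_{ij} = Γ^k_{ji}):
Γ^θ_{φ φ} = -sin(2*θ)/2
Γ^φ_{θ φ} = 1/tan(θ)
R^θ_{θ θ θ} = 0 (a repeated index in an antisymmetric pair)
R^φ_{θ φ θ} = ∂_φ Γ^φ_{θ θ} - ∂_θ Γ^φ_{θ φ} + Γ^φ_{φ m} Γ^m_{θ θ} - Γ^φ_{θ m} Γ^m_{θ φ}
  = (0) - (-1/sin(θ)^2) + (0) - (1/tan(θ)^2) = 1
R_{θθ} = R^θ_{θ θ θ} + R^φ_{θ φ θ} = (0) + (1) = 1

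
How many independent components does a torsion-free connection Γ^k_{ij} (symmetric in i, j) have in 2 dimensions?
Γ^k_{ij} has n choices for the upper index and n(n+1)/2 independent symmetric lower index pairs.
Total = 2 × 2×3/2 = 2 × 3 = 6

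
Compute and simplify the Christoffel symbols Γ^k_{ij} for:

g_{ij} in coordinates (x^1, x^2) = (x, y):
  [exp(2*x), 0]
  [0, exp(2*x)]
Using Γ^k_{ij} = (1/2) g^{km} (∂_i g_{mj} + ∂_j g_{mi} - ∂_m g_{ij}); the metric is diagonal, so only the m = k term contributes.
Non-zero symbols (using the symmetry Γ^k_{ij} = Γ^k_{ji}):
Γ^x_{x x} = (1/2) g^{xx} (∂_x g_{xx} + ∂_x g_{xx} - ∂_x g_{xx}) = (1/2)(exp(-2*x))((2*exp(2*x)) + (2*exp(2*x)) - (2*exp(2*x))) = 1
Γ^x_{y y} = (1/2) g^{xx} (∂_y g_{xy} + ∂_y g_{xy} - ∂_x g_{yy}) = (1/2)(exp(-2*x))((0) + (0) - (2*exp(2*x))) = -1
Γ^y_{x y} = (1/2) g^{yy} (∂_x g_{yy} + ∂_y g_{yx} - ∂_y g_{xy}) = (1/2)(exp(-2*x))((2*exp(2*x)) + (0) - (0)) = 1
All other Christoffel symbols are zero.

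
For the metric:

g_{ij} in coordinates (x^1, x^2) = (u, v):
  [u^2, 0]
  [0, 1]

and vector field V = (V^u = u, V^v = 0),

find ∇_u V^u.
Non-zero Christoffel symbols:
Γ^u_{u u} = 1/u
∇_u V^u = ∂_u V^u + Γ^u_{u j} V^j
  = (1) + (1/u)(u) + (0)(0)
  = 2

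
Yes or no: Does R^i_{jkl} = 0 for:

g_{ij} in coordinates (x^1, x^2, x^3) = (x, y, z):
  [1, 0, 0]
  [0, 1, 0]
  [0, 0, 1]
All metric components are constant, so every Christoffel symbol vanishes and R^i_{jkl} = 0.
Yes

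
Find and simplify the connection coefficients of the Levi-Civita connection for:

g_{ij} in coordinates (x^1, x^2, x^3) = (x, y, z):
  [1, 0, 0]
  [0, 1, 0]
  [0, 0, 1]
Using Γ^k_{ij} = (1/2) g^{km} (∂_i g_{mj} + ∂_j g_{mi} - ∂_m g_{ij}); the metric is diagonal, so only the m = k term contributes.
Every metric component is constant, so all ∂_m g_{ij} = 0 and every Christoffel symbol vanishes.
All Christoffel symbols are zero.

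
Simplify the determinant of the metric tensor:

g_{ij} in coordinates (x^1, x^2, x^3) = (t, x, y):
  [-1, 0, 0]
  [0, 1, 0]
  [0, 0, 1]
Diagonal metric: det(g) = g_{11}·g_{22}·g_{33}
= (-1)·(1)·(1)
det(g) = -1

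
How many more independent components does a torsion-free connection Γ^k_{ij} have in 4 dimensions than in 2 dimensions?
Independent components in n dimensions: n × n(n+1)/2 = n^2(n+1)/2.
4D: 4 × 10 = 40
2D: 2 × 3 = 6
Difference = 40 - 6 = 34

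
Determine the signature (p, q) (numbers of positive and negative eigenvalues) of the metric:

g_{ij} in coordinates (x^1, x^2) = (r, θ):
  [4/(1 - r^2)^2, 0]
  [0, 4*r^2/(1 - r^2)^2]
The metric is diagonal, so its eigenvalues are the diagonal entries: 4/(1 - r^2)^2, 4*r^2/(1 - r^2)^2 (at a generic point, where coordinate-dependent entries are positive).
2 positive, 0 negative.
(2, 0) - Riemannian (positive definite)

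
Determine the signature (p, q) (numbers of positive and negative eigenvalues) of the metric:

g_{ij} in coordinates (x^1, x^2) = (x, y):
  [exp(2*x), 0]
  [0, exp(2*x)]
The metric is diagonal, so its eigenvalues are the diagonal entries: exp(2*x), exp(2*x) (at a generic point, where coordinate-dependent entries are positive).
2 positive, 0 negative.
(2, 0) - Riemannian (positive definite)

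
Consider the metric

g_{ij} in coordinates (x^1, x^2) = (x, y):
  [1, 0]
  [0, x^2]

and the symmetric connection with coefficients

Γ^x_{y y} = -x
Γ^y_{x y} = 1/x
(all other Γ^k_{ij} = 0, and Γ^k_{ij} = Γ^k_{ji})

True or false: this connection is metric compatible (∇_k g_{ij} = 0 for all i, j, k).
Using ∇_k g_{ij} = ∂_k g_{ij} - Γ^m_{ki} g_{mj} - Γ^m_{kj} g_{im}:
e.g. ∇_x g_{yy} = (2*x) - (x) - (x) = 0
Every component ∇_k g_{ij} vanishes: the connection is metric compatible.
True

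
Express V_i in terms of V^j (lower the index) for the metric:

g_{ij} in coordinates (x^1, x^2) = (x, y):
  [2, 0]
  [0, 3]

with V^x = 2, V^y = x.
V_i = g_{ij} V^j:
V_x = (2)(2) + (0)(x) = 4
V_y = (0)(2) + (3)(x) = 3*x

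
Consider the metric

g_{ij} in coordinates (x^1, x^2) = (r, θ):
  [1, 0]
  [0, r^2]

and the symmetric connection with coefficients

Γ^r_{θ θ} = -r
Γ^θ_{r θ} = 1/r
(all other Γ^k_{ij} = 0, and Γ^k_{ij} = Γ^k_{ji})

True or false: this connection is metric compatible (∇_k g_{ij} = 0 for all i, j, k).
Using ∇_k g_{ij} = ∂_k g_{ij} - Γ^m_{ki} g_{mj} - Γ^m_{kj} g_{im}:
e.g. ∇_r g_{θθ} = (2*r) - (r) - (r) = 0
Every component ∇_k g_{ij} vanishes: the connection is metric compatible.
True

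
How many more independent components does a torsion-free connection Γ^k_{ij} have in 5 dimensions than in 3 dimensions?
Independent components in n dimensions: n × n(n+1)/2 = n^2(n+1)/2.
5D: 5 × 15 = 75
3D: 3 × 6 = 18
Difference = 75 - 18 = 57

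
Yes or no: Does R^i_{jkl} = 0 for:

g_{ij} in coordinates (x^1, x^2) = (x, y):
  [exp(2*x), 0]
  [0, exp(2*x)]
Non-zero Christoffel symbols:
Γ^x_{x x} = 1
Γ^x_{y y} = -1
Γ^y_{x y} = 1
Ricci tensor: R_{xx} = 0, R_{xy} = 0, R_{yy} = 0
All R_{ij} vanish; in 2 dimensions the Riemann tensor is fully determined by the Ricci tensor, so R^i_{jkl} = 0: the metric is flat (curvilinear coordinates on flat space).
Yes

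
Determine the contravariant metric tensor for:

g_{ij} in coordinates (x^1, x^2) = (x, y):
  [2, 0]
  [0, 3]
The metric is diagonal, so g^{ij} is diagonal with entries 1/g_{ii}: diag(1/2, 1/3).
g^{ij}:
  [1/2, 0]
  [0, 1/3]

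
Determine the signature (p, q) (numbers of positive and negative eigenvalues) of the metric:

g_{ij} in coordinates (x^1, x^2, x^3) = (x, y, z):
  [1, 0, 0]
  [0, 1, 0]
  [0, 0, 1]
The metric is diagonal, so its eigenvalues are the diagonal entries: 1, 1, 1 (at a generic point, where coordinate-dependent entries are positive).
3 positive, 0 negative.
(3, 0) - Riemannian (positive definite)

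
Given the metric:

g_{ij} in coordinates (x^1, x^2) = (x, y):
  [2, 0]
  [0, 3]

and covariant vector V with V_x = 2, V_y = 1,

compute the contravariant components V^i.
Inverse metric (diagonal): g^{xx} = 1/2, g^{yy} = 1/3
V^i = g^{ij} V_j:
V^x = (1/2)(2) + (0)(1) = 1
V^y = (0)(2) + (1/3)(1) = 1/3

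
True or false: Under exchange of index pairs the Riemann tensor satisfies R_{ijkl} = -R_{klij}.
The pair-exchange symmetry has a plus sign: R_{ijkl} = +R_{klij}.
False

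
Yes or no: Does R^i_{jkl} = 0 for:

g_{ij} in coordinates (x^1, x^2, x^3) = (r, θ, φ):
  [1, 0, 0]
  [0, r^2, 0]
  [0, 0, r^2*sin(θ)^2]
Non-zero Christoffel symbols:
Γ^r_{θ θ} = -r
Γ^r_{φ φ} = -r*sin(θ)^2
Γ^θ_{r θ} = 1/r
Γ^θ_{φ φ} = -sin(2*θ)/2
Γ^φ_{r φ} = 1/r
Γ^φ_{θ φ} = 1/tan(θ)
Ricci tensor: R_{rr} = 0, R_{rθ} = 0, R_{rφ} = 0, R_{θθ} = 0, R_{θφ} = 0, R_{φφ} = 0
All R_{ij} vanish; in 3 dimensions the Riemann tensor is fully determined by the Ricci tensor, so R^i_{jkl} = 0: the metric is flat (curvilinear coordinates on flat space).
Yes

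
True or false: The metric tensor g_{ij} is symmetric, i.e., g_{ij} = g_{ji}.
By definition the metric is a symmetric bilinear form, g_{ij} = g_{ji}.
True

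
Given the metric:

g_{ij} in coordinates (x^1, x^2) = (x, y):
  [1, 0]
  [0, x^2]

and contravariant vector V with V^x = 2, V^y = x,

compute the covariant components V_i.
V_i = g_{ij} V^j:
V_x = (1)(2) + (0)(x) = 2
V_y = (0)(2) + (x^2)(x) = x^3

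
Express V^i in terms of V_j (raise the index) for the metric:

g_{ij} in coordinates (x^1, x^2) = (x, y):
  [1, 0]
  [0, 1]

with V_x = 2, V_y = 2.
Inverse metric (diagonal): g^{xx} = 1, g^{yy} = 1
V^i = g^{ij} V_j:
V^x = (1)(2) + (0)(2) = 2
V^y = (0)(2) + (1)(2) = 2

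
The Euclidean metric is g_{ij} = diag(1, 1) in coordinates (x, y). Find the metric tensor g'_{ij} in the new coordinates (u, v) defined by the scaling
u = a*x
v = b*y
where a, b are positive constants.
Invert the transformation: x = u/a, y = v/b
g'_{ij} = (∂x^k/∂x'^i)(∂x^l/∂x'^j) g_{kl}; with g_{kl} = δ_{kl} this is Σ_k (∂x^k/∂x'^i)(∂x^k/∂x'^j).
Jacobian: ∂x/∂u = 1/a, ∂x/∂v = 0, ∂y/∂u = 0, ∂y/∂v = 1/b
g'_{uu} = (1/a)(1/a) + (0)(0) = 1/a^2
g'_{uv} = (1/a)(0) + (0)(1/b) = 0
g'_{vv} = (0)(0) + (1/b)(1/b) = 1/b^2
g'_{ij} = diag(1/a^2, 1/b^2)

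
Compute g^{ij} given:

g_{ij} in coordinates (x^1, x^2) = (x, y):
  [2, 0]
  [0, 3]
The metric is diagonal, so g^{ij} is diagonal with entries 1/g_{ii}: diag(1/2, 1/3).
g^{ij}:
  [1/2, 0]
  [0, 1/3]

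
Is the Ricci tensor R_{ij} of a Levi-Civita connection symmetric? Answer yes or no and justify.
R_{ij} = R^k_{ikj}; the pair symmetry R_{kilj} = R_{ljki} gives R_{ij} = R_{ji}.
Yes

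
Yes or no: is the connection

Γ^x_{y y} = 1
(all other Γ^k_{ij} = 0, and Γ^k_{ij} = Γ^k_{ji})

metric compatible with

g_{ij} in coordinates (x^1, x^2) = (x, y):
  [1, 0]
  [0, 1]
Using ∇_k g_{ij} = ∂_k g_{ij} - Γ^m_{ki} g_{mj} - Γ^m_{kj} g_{im}:
∇_y g_{xy} = (0) - (0) - (1) = -1 ≠ 0
So the connection is not metric compatible (it is not the Levi-Civita connection).
No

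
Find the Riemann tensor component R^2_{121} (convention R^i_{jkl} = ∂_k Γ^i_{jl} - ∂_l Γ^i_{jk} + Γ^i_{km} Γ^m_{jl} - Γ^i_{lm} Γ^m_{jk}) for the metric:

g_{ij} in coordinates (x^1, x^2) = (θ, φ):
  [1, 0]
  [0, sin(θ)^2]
Non-zero Christoffel symbols (Γ^k_{ij} = Γ^k_{ji}):
Γ^θ_{φ φ} = -sin(2*θ)/2
Γ^φ_{θ φ} = 1/tan(θ)
R^φ_{θ φ θ} = ∂_φ Γ^φ_{θ θ} - ∂_θ Γ^φ_{θ φ} + Γ^φ_{φ m} Γ^m_{θ θ} - Γ^φ_{θ m} Γ^m_{θ φ}
  = (0) - (-1/sin(θ)^2) + (0) - (1/tan(θ)^2) = 1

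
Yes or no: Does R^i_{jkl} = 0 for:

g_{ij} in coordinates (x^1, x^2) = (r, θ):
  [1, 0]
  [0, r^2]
Non-zero Christoffel symbols:
Γ^r_{θ θ} = -r
Γ^θ_{r θ} = 1/r
Ricci tensor: R_{rr} = 0, R_{rθ} = 0, R_{θθ} = 0
All R_{ij} vanish; in 2 dimensions the Riemann tensor is fully determined by the Ricci tensor, so R^i_{jkl} = 0: the metric is flat (curvilinear coordinates on flat space).
Yes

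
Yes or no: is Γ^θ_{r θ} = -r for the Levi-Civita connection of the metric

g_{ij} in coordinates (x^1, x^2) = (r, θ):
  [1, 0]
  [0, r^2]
Γ^θ_{r θ} = (1/2) g^{θθ} (∂_r g_{θθ} + ∂_θ g_{θr} - ∂_θ g_{rθ}) = (1/2)(1/r^2)((2*r) + (0) - (0)) = 1/r
This differs from the proposed value -r.
No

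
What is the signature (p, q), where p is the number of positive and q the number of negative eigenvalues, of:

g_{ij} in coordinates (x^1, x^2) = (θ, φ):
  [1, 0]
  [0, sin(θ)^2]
The metric is diagonal, so its eigenvalues are the diagonal entries: 1, sin(θ)^2 (at a generic point, where coordinate-dependent entries are positive).
2 positive, 0 negative.
(2, 0) - Riemannian (positive definite)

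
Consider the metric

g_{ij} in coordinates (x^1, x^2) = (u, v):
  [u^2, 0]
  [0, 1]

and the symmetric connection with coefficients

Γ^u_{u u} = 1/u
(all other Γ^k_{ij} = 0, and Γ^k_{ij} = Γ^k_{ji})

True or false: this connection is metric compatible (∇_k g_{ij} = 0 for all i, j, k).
Using ∇_k g_{ij} = ∂_k g_{ij} - Γ^m_{ki} g_{mj} - Γ^m_{kj} g_{im}:
e.g. ∇_u g_{uu} = (2*u) - (u) - (u) = 0
Every component ∇_k g_{ij} vanishes: the connection is metric compatible.
True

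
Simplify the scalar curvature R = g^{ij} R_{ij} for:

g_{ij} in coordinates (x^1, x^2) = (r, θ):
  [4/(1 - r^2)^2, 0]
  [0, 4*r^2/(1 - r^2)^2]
Non-zero Christoffel symbols (Γ^k_{ij} = Γ^k_{ji}):
Γ^r_{r r} = 2*r/(1 - r^2)
Γ^r_{θ θ} = (r^3 + r)/(r^2 - 1)
Γ^θ_{r θ} = (-r^2 - 1)/(r^3 - r)
Ricci tensor (R_{ij} = R^k_{ikj}): R_{rr} = -4/(r^2 - 1)^2, R_{rθ} = 0, R_{θθ} = -4*r^2/(r^2 - 1)^2
Inverse metric: g^{rr} = (1 - r^2)^2/4, g^{θθ} = (1 - r^2)^2/(4*r^2)
R = g^{ij} R_{ij} = ((1 - r^2)^2/4)(-4/(r^2 - 1)^2) + ((1 - r^2)^2/(4*r^2))(-4*r^2/(r^2 - 1)^2) = -2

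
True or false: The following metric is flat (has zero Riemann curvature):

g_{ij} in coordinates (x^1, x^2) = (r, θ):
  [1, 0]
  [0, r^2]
Non-zero Christoffel symbols:
Γ^r_{θ θ} = -r
Γ^θ_{r θ} = 1/r
Ricci tensor: R_{rr} = 0, R_{rθ} = 0, R_{θθ} = 0
All R_{ij} vanish; in 2 dimensions the Riemann tensor is fully determined by the Ricci tensor, so R^i_{jkl} = 0: the metric is flat (curvilinear coordinates on flat space).
True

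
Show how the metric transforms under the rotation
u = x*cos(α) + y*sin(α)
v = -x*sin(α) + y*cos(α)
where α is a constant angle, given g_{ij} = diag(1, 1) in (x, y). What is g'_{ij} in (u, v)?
Invert the transformation: x = u*cos(α) - v*sin(α), y = u*sin(α) + v*cos(α)
g'_{ij} = (∂x^k/∂x'^i)(∂x^l/∂x'^j) g_{kl}; with g_{kl} = δ_{kl} this is Σ_k (∂x^k/∂x'^i)(∂x^k/∂x'^j).
Jacobian: ∂x/∂u = cos(α), ∂x/∂v = -sin(α), ∂y/∂u = sin(α), ∂y/∂v = cos(α)
g'_{uu} = (cos(α))(cos(α)) + (sin(α))(sin(α)) = 1
g'_{uv} = (cos(α))(-sin(α)) + (sin(α))(cos(α)) = 0
g'_{vv} = (-sin(α))(-sin(α)) + (cos(α))(cos(α)) = 1
g'_{ij} = diag(1, 1)
The Euclidean metric is invariant under rotations.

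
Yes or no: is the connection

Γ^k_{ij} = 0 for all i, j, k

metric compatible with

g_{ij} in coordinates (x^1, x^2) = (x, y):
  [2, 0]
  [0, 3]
Using ∇_k g_{ij} = ∂_k g_{ij} - Γ^m_{ki} g_{mj} - Γ^m_{kj} g_{im}:
e.g. ∇_y g_{yy} = (0) - (0) - (0) = 0
Every component ∇_k g_{ij} vanishes: the connection is metric compatible.
Yes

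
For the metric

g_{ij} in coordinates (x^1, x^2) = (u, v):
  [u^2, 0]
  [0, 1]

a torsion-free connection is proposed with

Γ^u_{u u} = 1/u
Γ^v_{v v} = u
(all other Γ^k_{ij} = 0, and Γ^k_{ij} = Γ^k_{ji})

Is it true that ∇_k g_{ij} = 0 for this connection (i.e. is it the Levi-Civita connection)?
Using ∇_k g_{ij} = ∂_k g_{ij} - Γ^m_{ki} g_{mj} - Γ^m_{kj} g_{im}:
∇_v g_{vv} = (0) - (u) - (u) = -2*u ≠ 0
So the connection is not metric compatible (it is not the Levi-Civita connection).
No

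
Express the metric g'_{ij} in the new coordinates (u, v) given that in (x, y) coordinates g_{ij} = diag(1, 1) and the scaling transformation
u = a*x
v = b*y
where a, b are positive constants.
Invert the transformation: x = u/a, y = v/b
g'_{ij} = (∂x^k/∂x'^i)(∂x^l/∂x'^j) g_{kl}; with g_{kl} = δ_{kl} this is Σ_k (∂x^k/∂x'^i)(∂x^k/∂x'^j).
Jacobian: ∂x/∂u = 1/a, ∂x/∂v = 0, ∂y/∂u = 0, ∂y/∂v = 1/b
g'_{uu} = (1/a)(1/a) + (0)(0) = 1/a^2
g'_{uv} = (1/a)(0) + (0)(1/b) = 0
g'_{vv} = (0)(0) + (1/b)(1/b) = 1/b^2
g'_{ij} = diag(1/a^2, 1/b^2)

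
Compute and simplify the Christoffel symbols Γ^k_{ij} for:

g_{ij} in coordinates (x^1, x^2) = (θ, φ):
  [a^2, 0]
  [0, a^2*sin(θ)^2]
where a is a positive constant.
Using Γ^k_{ij} = (1/2) g^{km} (∂_i g_{mj} + ∂_j g_{mi} - ∂_m g_{ij}); the metric is diagonal, so only the m = k term contributes.
Non-zero symbols (using the symmetry Γ^k_{ij} = Γ^k_{ji}):
Γ^θ_{φ φ} = (1/2) g^{θθ} (∂_φ g_{θφ} + ∂_φ g_{θφ} - ∂_θ g_{φφ}) = (1/2)(1/a^2)((0) + (0) - (a^2*sin(2*θ))) = -sin(2*θ)/2
Γ^φ_{θ φ} = (1/2) g^{φφ} (∂_θ g_{φφ} + ∂_φ g_{φθ} - ∂_φ g_{θφ}) = (1/2)(1/(a^2*sin(θ)^2))((a^2*sin(2*θ)) + (0) - (0)) = 1/tan(θ)
All other Christoffel symbols are zero.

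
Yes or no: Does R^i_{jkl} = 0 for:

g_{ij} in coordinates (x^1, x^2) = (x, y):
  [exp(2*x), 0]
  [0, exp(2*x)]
Non-zero Christoffel symbols:
Γ^x_{x x} = 1
Γ^x_{y y} = -1
Γ^y_{x y} = 1
Ricci tensor: R_{xx} = 0, R_{xy} = 0, R_{yy} = 0
All R_{ij} vanish; in 2 dimensions the Riemann tensor is fully determined by the Ricci tensor, so R^i_{jkl} = 0: the metric is flat (curvilinear coordinates on flat space).
Yes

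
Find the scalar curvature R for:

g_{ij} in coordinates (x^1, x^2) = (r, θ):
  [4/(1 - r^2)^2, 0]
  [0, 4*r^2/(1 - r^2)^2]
Non-zero Christoffel symbols (Γ^k_{ij} = Γ^k_{ji}):
Γ^r_{r r} = 2*r/(1 - r^2)
Γ^r_{θ θ} = (r^3 + r)/(r^2 - 1)
Γ^θ_{r θ} = (-r^2 - 1)/(r^3 - r)
Ricci tensor (R_{ij} = R^k_{ikj}): R_{rr} = -4/(r^2 - 1)^2, R_{rθ} = 0, R_{θθ} = -4*r^2/(r^2 - 1)^2
Inverse metric: g^{rr} = (1 - r^2)^2/4, g^{θθ} = (1 - r^2)^2/(4*r^2)
R = g^{ij} R_{ij} = ((1 - r^2)^2/4)(-4/(r^2 - 1)^2) + ((1 - r^2)^2/(4*r^2))(-4*r^2/(r^2 - 1)^2) = -2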